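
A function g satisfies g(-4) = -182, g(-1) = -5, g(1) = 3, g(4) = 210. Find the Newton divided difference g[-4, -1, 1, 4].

3

g[-4,-1] = (-5 - (-182)) / (-1 - (-4)) = 59
g[-1,1] = (3 - (-5)) / (1 - (-1)) = 4
g[1,4] = (210 - 3) / (4 - 1) = 69
g[-4,-1,1] = (4 - 59) / (1 - (-4)) = -11
g[-1,1,4] = (69 - 4) / (4 - (-1)) = 13
g[-4,-1,1,4] = (13 - (-11)) / (4 - (-4)) = 3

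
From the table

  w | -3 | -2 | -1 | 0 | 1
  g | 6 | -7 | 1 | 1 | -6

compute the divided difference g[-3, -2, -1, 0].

g[-3,-2] = (-7 - 6) / (-2 - (-3)) = -13
g[-2,-1] = (1 - (-7)) / (-1 - (-2)) = 8
g[-1,0] = (1 - 1) / (0 - (-1)) = 0
g[-3,-2,-1] = (8 - (-13)) / (-1 - (-3)) = 21/2
g[-2,-1,0] = (0 - 8) / (0 - (-2)) = -4
g[-3,-2,-1,0] = (-4 - 21/2) / (0 - (-3)) = -29/6

-29/6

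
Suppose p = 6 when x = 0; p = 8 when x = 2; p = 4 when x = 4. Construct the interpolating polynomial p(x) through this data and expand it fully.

p(x) = -(3/4)x^2 + (5/2)x + 6

Newton's divided differences:
p[0,2] = (8 - 6) / (2 - 0) = 1
p[2,4] = (4 - 8) / (4 - 2) = -2
p[0,2,4] = (-2 - 1) / (4 - 0) = -3/4
p(x) = 6 + 1·x + (-3/4)·x(x - 2)
Expanding: p(x) = -(3/4)x^2 + (5/2)x + 6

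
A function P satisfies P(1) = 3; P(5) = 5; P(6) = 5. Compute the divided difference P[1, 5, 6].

-1/10

P[1,5] = (5 - 3) / (5 - 1) = 1/2
P[5,6] = (5 - 5) / (6 - 5) = 0
P[1,5,6] = (0 - 1/2) / (6 - 1) = -1/10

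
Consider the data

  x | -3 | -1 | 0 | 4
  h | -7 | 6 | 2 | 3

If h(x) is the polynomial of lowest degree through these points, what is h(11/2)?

48957/1120

L_0(11/2) = (13/2)·(11/2)·(3/2)/[(-2)·(-3)·(-7)] = -143/112
L_1(11/2) = (17/2)·(11/2)·(3/2)/[(2)·(-1)·(-5)] = 561/80
L_2(11/2) = (17/2)·(13/2)·(3/2)/[(3)·(1)·(-4)] = -221/32
L_3(11/2) = (17/2)·(13/2)·(11/2)/[(7)·(5)·(4)] = 2431/1120
Sum: (-7)·(-143/112) + 6·(561/80) + 2·(-221/32) + 3·(2431/1120) = 48957/1120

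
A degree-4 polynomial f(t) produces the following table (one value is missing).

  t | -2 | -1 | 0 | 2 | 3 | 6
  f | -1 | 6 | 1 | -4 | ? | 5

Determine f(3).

51/14

The 5 known values determine f uniquely (degree ≤ 4).
Evaluate each Lagrange basis at t = 3:
L_0(3) = (4)·(3)·(1)·(-3)/[(-1)·(-2)·(-4)·(-8)] = -9/16
L_1(3) = (5)·(3)·(1)·(-3)/[(1)·(-1)·(-3)·(-7)] = 15/7
L_2(3) = (5)·(4)·(1)·(-3)/[(2)·(1)·(-2)·(-6)] = -5/2
L_3(3) = (5)·(4)·(3)·(-3)/[(4)·(3)·(2)·(-4)] = 15/8
L_4(3) = (5)·(4)·(3)·(1)/[(8)·(7)·(6)·(4)] = 5/112
Sum: (-1)·(-9/16) + 6·(15/7) + 1·(-5/2) + (-4)·(15/8) + 5·(5/112) = 51/14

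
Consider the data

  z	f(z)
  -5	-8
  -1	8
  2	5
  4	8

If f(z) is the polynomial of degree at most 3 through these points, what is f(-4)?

L_0(-4) = (-3)·(-6)·(-8)/[(-4)·(-7)·(-9)] = 4/7
L_1(-4) = (1)·(-6)·(-8)/[(4)·(-3)·(-5)] = 4/5
L_2(-4) = (1)·(-3)·(-8)/[(7)·(3)·(-2)] = -4/7
L_3(-4) = (1)·(-3)·(-6)/[(9)·(5)·(2)] = 1/5
Sum: (-8)·(4/7) + 8·(4/5) + 5·(-4/7) + 8·(1/5) = 4/7

4/7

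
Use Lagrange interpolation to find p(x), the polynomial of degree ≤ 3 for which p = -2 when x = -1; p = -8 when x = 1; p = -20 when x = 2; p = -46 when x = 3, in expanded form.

L_0(x) = (x - 1)(x - 2)(x - 3) / [-24] = -(1/24)x^3 + (1/4)x^2 - (11/24)x + 1/4
L_1(x) = (x + 1)(x - 2)(x - 3) / [4] = (1/4)x^3 - x^2 + (1/4)x + 3/2
L_2(x) = (x + 1)(x - 1)(x - 3) / [-3] = -(1/3)x^3 + x^2 + (1/3)x - 1
L_3(x) = (x + 1)(x - 1)(x - 2) / [8] = (1/8)x^3 - (1/4)x^2 - (1/8)x + 1/4
p(x) = (-2)·L_0 + (-8)·L_1 + (-20)·L_2 + (-46)·L_3
  (-2)·L_0(x) = (1/12)x^3 - (1/2)x^2 + (11/12)x - 1/2
  (-8)·L_1(x) = -2x^3 + 8x^2 - 2x - 12
  (-20)·L_2(x) = (20/3)x^3 - 20x^2 - (20/3)x + 20
  (-46)·L_3(x) = -(23/4)x^3 + (23/2)x^2 + (23/4)x - 23/2
Adding term by term: -x^3 - x^2 - 2x - 4

p(x) = -x^3 - x^2 - 2x - 4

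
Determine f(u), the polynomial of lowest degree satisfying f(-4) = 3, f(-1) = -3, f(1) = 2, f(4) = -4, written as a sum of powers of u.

f(u) = -(9/40)u^3 + (109/40)u - 1/2

Newton's divided differences:
f[-4,-1] = (-3 - 3) / (-1 - (-4)) = -2
f[-1,1] = (2 - (-3)) / (1 - (-1)) = 5/2
f[1,4] = (-4 - 2) / (4 - 1) = -2
f[-4,-1,1] = (5/2 - (-2)) / (1 - (-4)) = 9/10
f[-1,1,4] = (-2 - 5/2) / (4 - (-1)) = -9/10
f[-4,-1,1,4] = (-9/10 - 9/10) / (4 - (-4)) = -9/40
f(u) = 3 + (-2)·(u + 4) + (9/10)·(u + 4)(u + 1) + (-9/40)·(u + 4)(u + 1)(u - 1)
Expanding: f(u) = -(9/40)u^3 + (109/40)u - 1/2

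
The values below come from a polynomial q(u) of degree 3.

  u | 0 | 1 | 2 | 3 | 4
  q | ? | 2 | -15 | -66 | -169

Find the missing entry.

3

The 4 known values determine q uniquely (degree ≤ 3).
Evaluate each Lagrange basis at u = 0:
L_0(0) = (-2)·(-3)·(-4)/[(-1)·(-2)·(-3)] = 4
L_1(0) = (-1)·(-3)·(-4)/[(1)·(-1)·(-2)] = -6
L_2(0) = (-1)·(-2)·(-4)/[(2)·(1)·(-1)] = 4
L_3(0) = (-1)·(-2)·(-3)/[(3)·(2)·(1)] = -1
Sum: 2·(4) + (-15)·(-6) + (-66)·(4) + (-169)·(-1) = 3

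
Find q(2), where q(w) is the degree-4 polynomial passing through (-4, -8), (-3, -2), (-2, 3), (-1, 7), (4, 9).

Evaluate each Lagrange basis at w = 2:
L_0(2) = (5)·(4)·(3)·(-2)/[(-1)·(-2)·(-3)·(-8)] = -5/2
L_1(2) = (6)·(4)·(3)·(-2)/[(1)·(-1)·(-2)·(-7)] = 72/7
L_2(2) = (6)·(5)·(3)·(-2)/[(2)·(1)·(-1)·(-6)] = -15
L_3(2) = (6)·(5)·(4)·(-2)/[(3)·(2)·(1)·(-5)] = 8
L_4(2) = (6)·(5)·(4)·(3)/[(8)·(7)·(6)·(5)] = 3/14
Sum: (-8)·(-5/2) + (-2)·(72/7) + 3·(-15) + 7·(8) + 9·(3/14) = 173/14

173/14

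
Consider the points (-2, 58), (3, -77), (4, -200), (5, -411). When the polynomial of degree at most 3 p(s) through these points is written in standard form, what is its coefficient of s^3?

-4

L_0(s) = (s - 3)(s - 4)(s - 5) / [-210] = -(1/210)s^3 + (2/35)s^2 - (47/210)s + 2/7
L_1(s) = (s + 2)(s - 4)(s - 5) / [10] = (1/10)s^3 - (7/10)s^2 + (1/5)s + 4
L_2(s) = (s + 2)(s - 3)(s - 5) / [-6] = -(1/6)s^3 + s^2 + (1/6)s - 5
L_3(s) = (s + 2)(s - 3)(s - 4) / [14] = (1/14)s^3 - (5/14)s^2 - (1/7)s + 12/7
p(s) = 58·L_0 + (-77)·L_1 + (-200)·L_2 + (-411)·L_3
Only the coefficient of s^3 is needed; take it from each L_i and combine:
58·(-1/210) + (-77)·(1/10) + (-200)·(-1/6) + (-411)·(1/14) = -4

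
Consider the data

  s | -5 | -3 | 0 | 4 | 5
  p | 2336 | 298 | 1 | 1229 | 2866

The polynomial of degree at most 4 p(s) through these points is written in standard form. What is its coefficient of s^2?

4

Build the Lagrange basis polynomials:
L_0(s) = (s + 3)s(s - 4)(s - 5) / [900] = (1/900)s^4 - (1/150)s^3 - (7/900)s^2 + (1/15)s
L_1(s) = (s + 5)s(s - 4)(s - 5) / [-336] = -(1/336)s^4 + (1/84)s^3 + (25/336)s^2 - (25/84)s
L_2(s) = (s + 5)(s + 3)(s - 4)(s - 5) / [300] = (1/300)s^4 - (1/300)s^3 - (37/300)s^2 + (1/12)s + 1
L_3(s) = (s + 5)(s + 3)s(s - 5) / [-252] = -(1/252)s^4 - (1/84)s^3 + (25/252)s^2 + (25/84)s
L_4(s) = (s + 5)(s + 3)s(s - 4) / [400] = (1/400)s^4 + (1/100)s^3 - (17/400)s^2 - (3/20)s
p(s) = 2336·L_0 + 298·L_1 + 1·L_2 + 1229·L_3 + 2866·L_4
Only the coefficient of s^2 is needed; take it from each L_i and combine:
2336·(-7/900) + 298·(25/336) + 1·(-37/300) + 1229·(25/252) + 2866·(-17/400) = 4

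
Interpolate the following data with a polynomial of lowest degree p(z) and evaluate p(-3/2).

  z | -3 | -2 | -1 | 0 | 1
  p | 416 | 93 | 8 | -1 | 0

265/8

Evaluate each Lagrange basis at z = -3/2:
L_0(-3/2) = (1/2)·(-1/2)·(-3/2)·(-5/2)/[(-1)·(-2)·(-3)·(-4)] = -5/128
L_1(-3/2) = (3/2)·(-1/2)·(-3/2)·(-5/2)/[(1)·(-1)·(-2)·(-3)] = 15/32
L_2(-3/2) = (3/2)·(1/2)·(-3/2)·(-5/2)/[(2)·(1)·(-1)·(-2)] = 45/64
L_3(-3/2) = (3/2)·(1/2)·(-1/2)·(-5/2)/[(3)·(2)·(1)·(-1)] = -5/32
L_4(-3/2) = (3/2)·(1/2)·(-1/2)·(-3/2)/[(4)·(3)·(2)·(1)] = 3/128
Sum: 416·(-5/128) + 93·(15/32) + 8·(45/64) + (-1)·(-5/32) + 0 = 265/8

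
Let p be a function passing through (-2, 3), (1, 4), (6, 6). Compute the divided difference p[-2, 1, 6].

p[-2,1] = (4 - 3) / (1 - (-2)) = 1/3
p[1,6] = (6 - 4) / (6 - 1) = 2/5
p[-2,1,6] = (2/5 - 1/3) / (6 - (-2)) = 1/120

1/120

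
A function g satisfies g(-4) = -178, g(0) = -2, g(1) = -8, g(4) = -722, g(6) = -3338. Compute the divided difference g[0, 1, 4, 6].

-26

g[0,1] = (-8 - (-2)) / (1 - 0) = -6
g[1,4] = (-722 - (-8)) / (4 - 1) = -238
g[4,6] = (-3338 - (-722)) / (6 - 4) = -1308
g[0,1,4] = (-238 - (-6)) / (4 - 0) = -58
g[1,4,6] = (-1308 - (-238)) / (6 - 1) = -214
g[0,1,4,6] = (-214 - (-58)) / (6 - 0) = -26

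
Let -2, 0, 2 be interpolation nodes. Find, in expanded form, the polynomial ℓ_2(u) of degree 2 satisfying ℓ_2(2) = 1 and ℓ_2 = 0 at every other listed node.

ℓ_2(u) = (u + 2)u / [(4)·(2)]
       = (u^2 + 2u) / (8)

ℓ_2(u) = (1/8)u^2 + (1/4)u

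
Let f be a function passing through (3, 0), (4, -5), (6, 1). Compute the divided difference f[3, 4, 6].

f[3,4] = (-5 - 0) / (4 - 3) = -5
f[4,6] = (1 - (-5)) / (6 - 4) = 3
f[3,4,6] = (3 - (-5)) / (6 - 3) = 8/3

8/3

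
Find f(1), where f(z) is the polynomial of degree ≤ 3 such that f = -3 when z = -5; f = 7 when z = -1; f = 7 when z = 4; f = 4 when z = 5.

Using Newton's divided-difference form:
f[-5,-1] = (7 - (-3)) / (-1 - (-5)) = 5/2
f[-1,4] = (7 - 7) / (4 - (-1)) = 0
f[4,5] = (4 - 7) / (5 - 4) = -3
f[-5,-1,4] = (0 - 5/2) / (4 - (-5)) = -5/18
f[-1,4,5] = (-3 - 0) / (5 - (-1)) = -1/2
f[-5,-1,4,5] = (-1/2 - (-5/18)) / (5 - (-5)) = -1/45
f(1) = -3 + (5/2)·(6) + (-5/18)·(6)·(2) + (-1/45)·(6)·(2)·(-3) = 142/15

142/15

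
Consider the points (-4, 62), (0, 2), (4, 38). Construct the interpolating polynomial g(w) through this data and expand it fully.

Newton's divided differences:
g[-4,0] = (2 - 62) / (0 - (-4)) = -15
g[0,4] = (38 - 2) / (4 - 0) = 9
g[-4,0,4] = (9 - (-15)) / (4 - (-4)) = 3
g(w) = 62 + (-15)·(w + 4) + 3·(w + 4)w
Expanding: g(w) = 3w^2 - 3w + 2

g(w) = 3w^2 - 3w + 2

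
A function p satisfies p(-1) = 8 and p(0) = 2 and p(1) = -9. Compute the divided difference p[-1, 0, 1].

-5/2

p[-1,0] = (2 - 8) / (0 - (-1)) = -6
p[0,1] = (-9 - 2) / (1 - 0) = -11
p[-1,0,1] = (-11 - (-6)) / (1 - (-1)) = -5/2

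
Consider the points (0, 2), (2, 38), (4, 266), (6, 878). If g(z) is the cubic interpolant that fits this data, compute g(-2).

-34

Evaluate each Lagrange basis at z = -2:
L_0(-2) = (-4)·(-6)·(-8)/[(-2)·(-4)·(-6)] = 4
L_1(-2) = (-2)·(-6)·(-8)/[(2)·(-2)·(-4)] = -6
L_2(-2) = (-2)·(-4)·(-8)/[(4)·(2)·(-2)] = 4
L_3(-2) = (-2)·(-4)·(-6)/[(6)·(4)·(2)] = -1
Sum: 2·(4) + 38·(-6) + 266·(4) + 878·(-1) = -34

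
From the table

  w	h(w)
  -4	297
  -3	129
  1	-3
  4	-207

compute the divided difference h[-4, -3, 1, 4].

-4

h[-4,-3] = (129 - 297) / (-3 - (-4)) = -168
h[-3,1] = (-3 - 129) / (1 - (-3)) = -33
h[1,4] = (-207 - (-3)) / (4 - 1) = -68
h[-4,-3,1] = (-33 - (-168)) / (1 - (-4)) = 27
h[-3,1,4] = (-68 - (-33)) / (4 - (-3)) = -5
h[-4,-3,1,4] = (-5 - 27) / (4 - (-4)) = -4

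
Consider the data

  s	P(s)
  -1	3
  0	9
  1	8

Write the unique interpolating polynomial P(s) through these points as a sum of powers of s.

L_0(s) = s(s - 1) / [2] = (1/2)s^2 - (1/2)s
L_1(s) = (s + 1)(s - 1) / [-1] = -s^2 + 1
L_2(s) = (s + 1)s / [2] = (1/2)s^2 + (1/2)s
P(s) = 3·L_0 + 9·L_1 + 8·L_2
  3·L_0(s) = (3/2)s^2 - (3/2)s
  9·L_1(s) = -9s^2 + 9
  8·L_2(s) = 4s^2 + 4s
Adding term by term: -(7/2)s^2 + (5/2)s + 9

P(s) = -(7/2)s^2 + (5/2)s + 9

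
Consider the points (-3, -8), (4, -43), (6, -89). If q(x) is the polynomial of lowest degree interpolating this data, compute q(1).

-4

L_0(1) = (-3)·(-5)/[(-7)·(-9)] = 5/21
L_1(1) = (4)·(-5)/[(7)·(-2)] = 10/7
L_2(1) = (4)·(-3)/[(9)·(2)] = -2/3
Sum: (-8)·(5/21) + (-43)·(10/7) + (-89)·(-2/3) = -4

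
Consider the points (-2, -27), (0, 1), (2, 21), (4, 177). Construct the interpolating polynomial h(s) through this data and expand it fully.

Build the Lagrange basis polynomials:
L_0(s) = s(s - 2)(s - 4) / [-48] = -(1/48)s^3 + (1/8)s^2 - (1/6)s
L_1(s) = (s + 2)(s - 2)(s - 4) / [16] = (1/16)s^3 - (1/4)s^2 - (1/4)s + 1
L_2(s) = (s + 2)s(s - 4) / [-16] = -(1/16)s^3 + (1/8)s^2 + (1/2)s
L_3(s) = (s + 2)s(s - 2) / [48] = (1/48)s^3 - (1/12)s
h(s) = (-27)·L_0 + 1·L_1 + 21·L_2 + 177·L_3
  (-27)·L_0(s) = (9/16)s^3 - (27/8)s^2 + (9/2)s
  1·L_1(s) = (1/16)s^3 - (1/4)s^2 - (1/4)s + 1
  21·L_2(s) = -(21/16)s^3 + (21/8)s^2 + (21/2)s
  177·L_3(s) = (59/16)s^3 - (59/4)s
Adding term by term: 3s^3 - s^2 + 1

h(s) = 3s^3 - s^2 + 1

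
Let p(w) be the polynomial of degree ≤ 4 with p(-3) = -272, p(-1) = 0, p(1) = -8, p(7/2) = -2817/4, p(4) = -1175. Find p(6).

Using Newton's divided-difference form:
p[-3,-1] = (0 - (-272)) / (-1 - (-3)) = 136
p[-1,1] = (-8 - 0) / (1 - (-1)) = -4
p[1,7/2] = (-2817/4 - (-8)) / (7/2 - 1) = -557/2
p[7/2,4] = (-1175 - (-2817/4)) / (4 - 7/2) = -1883/2
p[-3,-1,1] = (-4 - 136) / (1 - (-3)) = -35
p[-1,1,7/2] = (-557/2 - (-4)) / (7/2 - (-1)) = -61
p[1,7/2,4] = (-1883/2 - (-557/2)) / (4 - 1) = -221
p[-3,-1,1,7/2] = (-61 - (-35)) / (7/2 - (-3)) = -4
p[-1,1,7/2,4] = (-221 - (-61)) / (4 - (-1)) = -32
p[-3,-1,1,7/2,4] = (-32 - (-4)) / (4 - (-3)) = -4
p(6) = -272 + 136·(9) + (-35)·(9)·(7) + (-4)·(9)·(7)·(5) + (-4)·(9)·(7)·(5)·(5/2) = -5663

-5663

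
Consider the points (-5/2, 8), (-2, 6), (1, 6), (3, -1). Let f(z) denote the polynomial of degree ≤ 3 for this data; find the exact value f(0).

Using Newton's divided-difference form:
f[-5/2,-2] = (6 - 8) / (-2 - (-5/2)) = -4
f[-2,1] = (6 - 6) / (1 - (-2)) = 0
f[1,3] = (-1 - 6) / (3 - 1) = -7/2
f[-5/2,-2,1] = (0 - (-4)) / (1 - (-5/2)) = 8/7
f[-2,1,3] = (-7/2 - 0) / (3 - (-2)) = -7/10
f[-5/2,-2,1,3] = (-7/10 - 8/7) / (3 - (-5/2)) = -129/385
f(0) = 8 + (-4)·(5/2) + (8/7)·(5/2)·(2) + (-129/385)·(5/2)·(2)·(-1) = 415/77

415/77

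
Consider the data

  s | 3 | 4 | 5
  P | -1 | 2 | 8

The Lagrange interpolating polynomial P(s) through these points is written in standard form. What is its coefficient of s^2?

3/2

The leading coefficient equals the top divided difference P[3,4,5].
P[3,4] = (2 - (-1)) / (4 - 3) = 3
P[4,5] = (8 - 2) / (5 - 4) = 6
P[3,4,5] = (6 - 3) / (5 - 3) = 3/2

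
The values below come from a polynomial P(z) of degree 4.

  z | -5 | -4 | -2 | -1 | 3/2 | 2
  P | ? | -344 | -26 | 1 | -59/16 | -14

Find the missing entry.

The 5 known values determine P uniquely (degree ≤ 4).
Evaluate each Lagrange basis at z = -5:
L_0(-5) = (-3)·(-4)·(-13/2)·(-7)/[(-2)·(-3)·(-11/2)·(-6)] = 91/33
L_1(-5) = (-1)·(-4)·(-13/2)·(-7)/[(2)·(-1)·(-7/2)·(-4)] = -13/2
L_2(-5) = (-1)·(-3)·(-13/2)·(-7)/[(3)·(1)·(-5/2)·(-3)] = 91/15
L_3(-5) = (-1)·(-3)·(-4)·(-7)/[(11/2)·(7/2)·(5/2)·(-1/2)] = -192/55
L_4(-5) = (-1)·(-3)·(-4)·(-13/2)/[(6)·(4)·(3)·(1/2)] = 13/6
Sum: (-344)·(91/33) + (-26)·(-13/2) + 1·(91/15) + (-59/16)·(-192/55) + (-14)·(13/6) = -791

-791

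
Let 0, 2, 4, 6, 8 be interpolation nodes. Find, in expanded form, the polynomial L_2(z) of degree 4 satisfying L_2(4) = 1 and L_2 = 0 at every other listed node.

L_2(z) = (1/64)z^4 - (1/4)z^3 + (19/16)z^2 - (3/2)z

L_2(z) = z(z - 2)(z - 6)(z - 8) / [(4)·(2)·(-2)·(-4)]
       = (z^4 - 16z^3 + 76z^2 - 96z) / (64)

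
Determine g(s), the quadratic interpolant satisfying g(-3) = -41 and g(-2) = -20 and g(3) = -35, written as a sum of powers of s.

g(s) = -4s^2 + s - 2

Newton's divided differences:
g[-3,-2] = (-20 - (-41)) / (-2 - (-3)) = 21
g[-2,3] = (-35 - (-20)) / (3 - (-2)) = -3
g[-3,-2,3] = (-3 - 21) / (3 - (-3)) = -4
g(s) = -41 + 21·(s + 3) + (-4)·(s + 3)(s + 2)
Expanding: g(s) = -4s^2 + s - 2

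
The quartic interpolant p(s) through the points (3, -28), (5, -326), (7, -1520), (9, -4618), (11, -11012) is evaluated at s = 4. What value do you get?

Using Newton's divided-difference form:
p[3,5] = (-326 - (-28)) / (5 - 3) = -149
p[5,7] = (-1520 - (-326)) / (7 - 5) = -597
p[7,9] = (-4618 - (-1520)) / (9 - 7) = -1549
p[9,11] = (-11012 - (-4618)) / (11 - 9) = -3197
p[3,5,7] = (-597 - (-149)) / (7 - 3) = -112
p[5,7,9] = (-1549 - (-597)) / (9 - 5) = -238
p[7,9,11] = (-3197 - (-1549)) / (11 - 7) = -412
p[3,5,7,9] = (-238 - (-112)) / (9 - 3) = -21
p[5,7,9,11] = (-412 - (-238)) / (11 - 5) = -29
p[3,5,7,9,11] = (-29 - (-21)) / (11 - 3) = -1
p(4) = -28 + (-149)·(1) + (-112)·(1)·(-1) + (-21)·(1)·(-1)·(-3) + (-1)·(1)·(-1)·(-3)·(-5) = -113

-113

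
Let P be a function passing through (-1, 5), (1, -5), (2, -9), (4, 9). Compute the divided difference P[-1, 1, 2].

1/3

P[-1,1] = (-5 - 5) / (1 - (-1)) = -5
P[1,2] = (-9 - (-5)) / (2 - 1) = -4
P[-1,1,2] = (-4 - (-5)) / (2 - (-1)) = 1/3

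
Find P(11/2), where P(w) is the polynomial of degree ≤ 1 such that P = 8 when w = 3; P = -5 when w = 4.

Evaluate each Lagrange basis at w = 11/2:
L_0(11/2) = (3/2)/[(-1)] = -3/2
L_1(11/2) = (5/2)/[(1)] = 5/2
Sum: 8·(-3/2) + (-5)·(5/2) = -49/2

-49/2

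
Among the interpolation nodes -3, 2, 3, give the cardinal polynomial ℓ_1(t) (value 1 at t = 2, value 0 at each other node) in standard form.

ℓ_1(t) = -(1/5)t^2 + 9/5

ℓ_1(t) = (t + 3)(t - 3) / [(5)·(-1)]
       = (t^2 - 9) / (-5)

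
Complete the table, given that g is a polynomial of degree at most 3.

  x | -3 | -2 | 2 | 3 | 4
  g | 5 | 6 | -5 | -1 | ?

The 4 known values determine g uniquely (degree ≤ 3).
Evaluate each Lagrange basis at x = 4:
L_0(4) = (6)·(2)·(1)/[(-1)·(-5)·(-6)] = -2/5
L_1(4) = (7)·(2)·(1)/[(1)·(-4)·(-5)] = 7/10
L_2(4) = (7)·(6)·(1)/[(5)·(4)·(-1)] = -21/10
L_3(4) = (7)·(6)·(2)/[(6)·(5)·(1)] = 14/5
Sum: 5·(-2/5) + 6·(7/10) + (-5)·(-21/10) + (-1)·(14/5) = 99/10

99/10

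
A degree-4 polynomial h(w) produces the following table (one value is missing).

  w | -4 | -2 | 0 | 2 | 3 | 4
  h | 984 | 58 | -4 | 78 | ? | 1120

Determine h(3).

The 5 known values determine h uniquely (degree ≤ 4).
Evaluate each Lagrange basis at w = 3:
L_0(3) = (5)·(3)·(1)·(-1)/[(-2)·(-4)·(-6)·(-8)] = -5/128
L_1(3) = (7)·(3)·(1)·(-1)/[(2)·(-2)·(-4)·(-6)] = 7/32
L_2(3) = (7)·(5)·(1)·(-1)/[(4)·(2)·(-2)·(-4)] = -35/64
L_3(3) = (7)·(5)·(3)·(-1)/[(6)·(4)·(2)·(-2)] = 35/32
L_4(3) = (7)·(5)·(3)·(1)/[(8)·(6)·(4)·(2)] = 35/128
Sum: 984·(-5/128) + 58·(7/32) + (-4)·(-35/64) + 78·(35/32) + 1120·(35/128) = 368

368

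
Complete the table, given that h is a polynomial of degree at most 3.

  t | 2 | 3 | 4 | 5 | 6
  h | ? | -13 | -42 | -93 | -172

The 4 known values determine h uniquely (degree ≤ 3).
Evaluate each Lagrange basis at t = 2:
L_0(2) = (-2)·(-3)·(-4)/[(-1)·(-2)·(-3)] = 4
L_1(2) = (-1)·(-3)·(-4)/[(1)·(-1)·(-2)] = -6
L_2(2) = (-1)·(-2)·(-4)/[(2)·(1)·(-1)] = 4
L_3(2) = (-1)·(-2)·(-3)/[(3)·(2)·(1)] = -1
Sum: (-13)·(4) + (-42)·(-6) + (-93)·(4) + (-172)·(-1) = 0

0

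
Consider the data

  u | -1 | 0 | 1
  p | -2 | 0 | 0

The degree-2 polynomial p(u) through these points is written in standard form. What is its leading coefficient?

-1

L_0(u) = u(u - 1) / [2] = (1/2)u^2 - (1/2)u
L_1(u) = (u + 1)(u - 1) / [-1] = -u^2 + 1
L_2(u) = (u + 1)u / [2] = (1/2)u^2 + (1/2)u
p(u) = (-2)·L_0 + 0·L_1 + 0·L_2
Only the coefficient of u^2 is needed; take it from each L_i and combine:
(-2)·(1/2) + 0·(-1) + 0·(1/2) = -1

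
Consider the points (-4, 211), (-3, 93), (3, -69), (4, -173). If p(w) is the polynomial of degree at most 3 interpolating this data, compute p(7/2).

L_0(7/2) = (13/2)·(1/2)·(-1/2)/[(-1)·(-7)·(-8)] = 13/448
L_1(7/2) = (15/2)·(1/2)·(-1/2)/[(1)·(-6)·(-7)] = -5/112
L_2(7/2) = (15/2)·(13/2)·(-1/2)/[(7)·(6)·(-1)] = 65/112
L_3(7/2) = (15/2)·(13/2)·(1/2)/[(8)·(7)·(1)] = 195/448
Sum: 211·(13/448) + 93·(-5/112) + (-69)·(65/112) + (-173)·(195/448) = -907/8

-907/8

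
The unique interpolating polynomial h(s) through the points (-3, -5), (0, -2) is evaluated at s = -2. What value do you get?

Evaluate each Lagrange basis at s = -2:
L_0(-2) = (-2)/[(-3)] = 2/3
L_1(-2) = (1)/[(3)] = 1/3
Sum: (-5)·(2/3) + (-2)·(1/3) = -4

-4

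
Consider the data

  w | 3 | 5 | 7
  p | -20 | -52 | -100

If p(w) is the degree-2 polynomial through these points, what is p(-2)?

Evaluate each Lagrange basis at w = -2:
L_0(-2) = (-7)·(-9)/[(-2)·(-4)] = 63/8
L_1(-2) = (-5)·(-9)/[(2)·(-2)] = -45/4
L_2(-2) = (-5)·(-7)/[(4)·(2)] = 35/8
Sum: (-20)·(63/8) + (-52)·(-45/4) + (-100)·(35/8) = -10

-10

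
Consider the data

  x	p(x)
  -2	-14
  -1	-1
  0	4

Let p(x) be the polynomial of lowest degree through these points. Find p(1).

1

Using Newton's divided-difference form:
p[-2,-1] = (-1 - (-14)) / (-1 - (-2)) = 13
p[-1,0] = (4 - (-1)) / (0 - (-1)) = 5
p[-2,-1,0] = (5 - 13) / (0 - (-2)) = -4
p(1) = -14 + 13·(3) + (-4)·(3)·(2) = 1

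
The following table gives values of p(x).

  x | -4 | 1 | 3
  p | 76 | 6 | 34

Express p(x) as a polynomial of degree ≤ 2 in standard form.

L_0(x) = (x - 1)(x - 3) / [35] = (1/35)x^2 - (4/35)x + 3/35
L_1(x) = (x + 4)(x - 3) / [-10] = -(1/10)x^2 - (1/10)x + 6/5
L_2(x) = (x + 4)(x - 1) / [14] = (1/14)x^2 + (3/14)x - 2/7
p(x) = 76·L_0 + 6·L_1 + 34·L_2
  76·L_0(x) = (76/35)x^2 - (304/35)x + 228/35
  6·L_1(x) = -(3/5)x^2 - (3/5)x + 36/5
  34·L_2(x) = (17/7)x^2 + (51/7)x - 68/7
Adding term by term: 4x^2 - 2x + 4

p(x) = 4x^2 - 2x + 4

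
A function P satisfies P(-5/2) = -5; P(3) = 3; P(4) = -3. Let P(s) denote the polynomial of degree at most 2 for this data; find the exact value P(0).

Using Newton's divided-difference form:
P[-5/2,3] = (3 - (-5)) / (3 - (-5/2)) = 16/11
P[3,4] = (-3 - 3) / (4 - 3) = -6
P[-5/2,3,4] = (-6 - 16/11) / (4 - (-5/2)) = -164/143
P(0) = -5 + (16/11)·(5/2) + (-164/143)·(5/2)·(-3) = 1035/143

1035/143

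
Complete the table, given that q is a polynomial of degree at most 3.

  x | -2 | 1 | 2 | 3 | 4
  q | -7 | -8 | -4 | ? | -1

-37/36

The 4 known values determine q uniquely (degree ≤ 3).
Evaluate each Lagrange basis at x = 3:
L_0(3) = (2)·(1)·(-1)/[(-3)·(-4)·(-6)] = 1/36
L_1(3) = (5)·(1)·(-1)/[(3)·(-1)·(-3)] = -5/9
L_2(3) = (5)·(2)·(-1)/[(4)·(1)·(-2)] = 5/4
L_3(3) = (5)·(2)·(1)/[(6)·(3)·(2)] = 5/18
Sum: (-7)·(1/36) + (-8)·(-5/9) + (-4)·(5/4) + (-1)·(5/18) = -37/36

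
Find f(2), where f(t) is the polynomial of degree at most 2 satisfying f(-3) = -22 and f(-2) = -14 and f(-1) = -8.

-2

L_0(2) = (4)·(3)/[(-1)·(-2)] = 6
L_1(2) = (5)·(3)/[(1)·(-1)] = -15
L_2(2) = (5)·(4)/[(2)·(1)] = 10
Sum: (-22)·(6) + (-14)·(-15) + (-8)·(10) = -2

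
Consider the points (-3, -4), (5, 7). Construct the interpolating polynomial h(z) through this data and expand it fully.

Build the Lagrange basis polynomials:
L_0(z) = (z - 5) / [-8] = -(1/8)z + 5/8
L_1(z) = (z + 3) / [8] = (1/8)z + 3/8
h(z) = (-4)·L_0 + 7·L_1
  (-4)·L_0(z) = (1/2)z - 5/2
  7·L_1(z) = (7/8)z + 21/8
Adding term by term: (11/8)z + 1/8

h(z) = (11/8)z + 1/8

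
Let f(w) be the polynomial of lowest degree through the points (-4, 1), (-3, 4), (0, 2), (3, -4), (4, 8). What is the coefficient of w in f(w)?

L_0(w) = (w + 3)w(w - 3)(w - 4) / [224] = (1/224)w^4 - (1/56)w^3 - (9/224)w^2 + (9/56)w
L_1(w) = (w + 4)w(w - 3)(w - 4) / [-126] = -(1/126)w^4 + (1/42)w^3 + (8/63)w^2 - (8/21)w
L_2(w) = (w + 4)(w + 3)(w - 3)(w - 4) / [144] = (1/144)w^4 - (25/144)w^2 + 1
L_3(w) = (w + 4)(w + 3)w(w - 4) / [-126] = -(1/126)w^4 - (1/42)w^3 + (8/63)w^2 + (8/21)w
L_4(w) = (w + 4)(w + 3)w(w - 3) / [224] = (1/224)w^4 + (1/56)w^3 - (9/224)w^2 - (9/56)w
f(w) = 1·L_0 + 4·L_1 + 2·L_2 + (-4)·L_3 + 8·L_4
Only the coefficient of w is needed; take it from each L_i and combine:
1·(9/56) + 4·(-8/21) + 2·(0) + (-4)·(8/21) + 8·(-9/56) = -701/168

-701/168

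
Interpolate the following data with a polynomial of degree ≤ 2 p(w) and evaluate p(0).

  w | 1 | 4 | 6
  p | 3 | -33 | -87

Using Newton's divided-difference form:
p[1,4] = (-33 - 3) / (4 - 1) = -12
p[4,6] = (-87 - (-33)) / (6 - 4) = -27
p[1,4,6] = (-27 - (-12)) / (6 - 1) = -3
p(0) = 3 + (-12)·(-1) + (-3)·(-1)·(-4) = 3

3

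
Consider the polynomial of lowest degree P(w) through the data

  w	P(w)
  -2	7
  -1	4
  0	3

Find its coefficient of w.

0

Build the Lagrange basis polynomials:
L_0(w) = (w + 1)w / [2] = (1/2)w^2 + (1/2)w
L_1(w) = (w + 2)w / [-1] = -w^2 - 2w
L_2(w) = (w + 2)(w + 1) / [2] = (1/2)w^2 + (3/2)w + 1
P(w) = 7·L_0 + 4·L_1 + 3·L_2
Only the coefficient of w is needed; take it from each L_i and combine:
7·(1/2) + 4·(-2) + 3·(3/2) = 0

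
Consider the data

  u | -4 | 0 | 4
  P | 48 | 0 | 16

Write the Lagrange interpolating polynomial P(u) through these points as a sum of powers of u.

P(u) = 2u^2 - 4u

Build the Lagrange basis polynomials:
L_0(u) = u(u - 4) / [32] = (1/32)u^2 - (1/8)u
L_1(u) = (u + 4)(u - 4) / [-16] = -(1/16)u^2 + 1
L_2(u) = (u + 4)u / [32] = (1/32)u^2 + (1/8)u
P(u) = 48·L_0 + 0·L_1 + 16·L_2
  48·L_0(u) = (3/2)u^2 - 6u
  0·L_1(u) = 0
  16·L_2(u) = (1/2)u^2 + 2u
Adding term by term: 2u^2 - 4u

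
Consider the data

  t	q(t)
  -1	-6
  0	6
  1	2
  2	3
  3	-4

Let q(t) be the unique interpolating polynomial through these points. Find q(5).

Evaluate each Lagrange basis at t = 5:
L_0(5) = (5)·(4)·(3)·(2)/[(-1)·(-2)·(-3)·(-4)] = 5
L_1(5) = (6)·(4)·(3)·(2)/[(1)·(-1)·(-2)·(-3)] = -24
L_2(5) = (6)·(5)·(3)·(2)/[(2)·(1)·(-1)·(-2)] = 45
L_3(5) = (6)·(5)·(4)·(2)/[(3)·(2)·(1)·(-1)] = -40
L_4(5) = (6)·(5)·(4)·(3)/[(4)·(3)·(2)·(1)] = 15
Sum: (-6)·(5) + 6·(-24) + 2·(45) + 3·(-40) + (-4)·(15) = -264

-264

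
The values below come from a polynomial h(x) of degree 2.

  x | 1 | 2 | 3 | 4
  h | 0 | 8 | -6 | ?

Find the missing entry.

-42

The 3 known values determine h uniquely (degree ≤ 2).
L_0(4) = (2)·(1)/[(-1)·(-2)] = 1
L_1(4) = (3)·(1)/[(1)·(-1)] = -3
L_2(4) = (3)·(2)/[(2)·(1)] = 3
Sum: 0 + 8·(-3) + (-6)·(3) = -42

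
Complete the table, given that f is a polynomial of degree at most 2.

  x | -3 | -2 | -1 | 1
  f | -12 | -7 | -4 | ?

The 3 known values determine f uniquely (degree ≤ 2).
Evaluate each Lagrange basis at x = 1:
L_0(1) = (3)·(2)/[(-1)·(-2)] = 3
L_1(1) = (4)·(2)/[(1)·(-1)] = -8
L_2(1) = (4)·(3)/[(2)·(1)] = 6
Sum: (-12)·(3) + (-7)·(-8) + (-4)·(6) = -4

-4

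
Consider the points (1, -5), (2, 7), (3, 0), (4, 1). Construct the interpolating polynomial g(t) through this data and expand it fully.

g(t) = (9/2)t^3 - (73/2)t^2 + 90t - 63

L_0(t) = (t - 2)(t - 3)(t - 4) / [-6] = -(1/6)t^3 + (3/2)t^2 - (13/3)t + 4
L_1(t) = (t - 1)(t - 3)(t - 4) / [2] = (1/2)t^3 - 4t^2 + (19/2)t - 6
L_2(t) = (t - 1)(t - 2)(t - 4) / [-2] = -(1/2)t^3 + (7/2)t^2 - 7t + 4
L_3(t) = (t - 1)(t - 2)(t - 3) / [6] = (1/6)t^3 - t^2 + (11/6)t - 1
g(t) = (-5)·L_0 + 7·L_1 + 0·L_2 + 1·L_3
  (-5)·L_0(t) = (5/6)t^3 - (15/2)t^2 + (65/3)t - 20
  7·L_1(t) = (7/2)t^3 - 28t^2 + (133/2)t - 42
  0·L_2(t) = 0
  1·L_3(t) = (1/6)t^3 - t^2 + (11/6)t - 1
Adding term by term: (9/2)t^3 - (73/2)t^2 + 90t - 63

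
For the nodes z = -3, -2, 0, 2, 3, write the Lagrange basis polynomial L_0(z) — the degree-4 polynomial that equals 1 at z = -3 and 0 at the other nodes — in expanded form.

L_0(z) = (1/90)z^4 - (1/30)z^3 - (2/45)z^2 + (2/15)z

L_0(z) = (z + 2)z(z - 2)(z - 3) / [(-1)·(-3)·(-5)·(-6)]
       = (z^4 - 3z^3 - 4z^2 + 12z) / (90)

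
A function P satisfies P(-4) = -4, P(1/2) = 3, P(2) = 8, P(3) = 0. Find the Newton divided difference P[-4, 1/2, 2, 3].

-652/945

P[-4,1/2] = (3 - (-4)) / (1/2 - (-4)) = 14/9
P[1/2,2] = (8 - 3) / (2 - 1/2) = 10/3
P[2,3] = (0 - 8) / (3 - 2) = -8
P[-4,1/2,2] = (10/3 - 14/9) / (2 - (-4)) = 8/27
P[1/2,2,3] = (-8 - 10/3) / (3 - 1/2) = -68/15
P[-4,1/2,2,3] = (-68/15 - 8/27) / (3 - (-4)) = -652/945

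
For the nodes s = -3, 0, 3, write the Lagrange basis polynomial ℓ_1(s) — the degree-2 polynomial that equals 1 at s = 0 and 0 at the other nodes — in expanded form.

ℓ_1(s) = -(1/9)s^2 + 1

ℓ_1(s) = (s + 3)(s - 3) / [(3)·(-3)]
       = (s^2 - 9) / (-9)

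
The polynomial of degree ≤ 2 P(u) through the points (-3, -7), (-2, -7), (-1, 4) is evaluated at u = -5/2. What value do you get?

Using Newton's divided-difference form:
P[-3,-2] = (-7 - (-7)) / (-2 - (-3)) = 0
P[-2,-1] = (4 - (-7)) / (-1 - (-2)) = 11
P[-3,-2,-1] = (11 - 0) / (-1 - (-3)) = 11/2
P(-5/2) = -7 + 0·(1/2) + (11/2)·(1/2)·(-1/2) = -67/8

-67/8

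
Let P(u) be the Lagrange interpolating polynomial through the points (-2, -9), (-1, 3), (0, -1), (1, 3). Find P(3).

131

Evaluate each Lagrange basis at u = 3:
L_0(3) = (4)·(3)·(2)/[(-1)·(-2)·(-3)] = -4
L_1(3) = (5)·(3)·(2)/[(1)·(-1)·(-2)] = 15
L_2(3) = (5)·(4)·(2)/[(2)·(1)·(-1)] = -20
L_3(3) = (5)·(4)·(3)/[(3)·(2)·(1)] = 10
Sum: (-9)·(-4) + 3·(15) + (-1)·(-20) + 3·(10) = 131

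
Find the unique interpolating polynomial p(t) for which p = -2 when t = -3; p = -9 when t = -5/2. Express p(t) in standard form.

p(t) = -14t - 44

L_0(t) = (t + 5/2) / [-1/2] = -2t - 5
L_1(t) = (t + 3) / [1/2] = 2t + 6
p(t) = (-2)·L_0 + (-9)·L_1
  (-2)·L_0(t) = 4t + 10
  (-9)·L_1(t) = -18t - 54
Adding term by term: -14t - 44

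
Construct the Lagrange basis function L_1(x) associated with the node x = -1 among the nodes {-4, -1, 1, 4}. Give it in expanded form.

L_1(x) = (1/30)x^3 - (1/30)x^2 - (8/15)x + 8/15

L_1(x) = (x + 4)(x - 1)(x - 4) / [(3)·(-2)·(-5)]
       = (x^3 - x^2 - 16x + 16) / (30)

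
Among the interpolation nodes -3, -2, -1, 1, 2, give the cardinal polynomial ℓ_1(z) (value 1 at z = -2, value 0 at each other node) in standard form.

ℓ_1(z) = -(1/12)z^4 - (1/12)z^3 + (7/12)z^2 + (1/12)z - 1/2

ℓ_1(z) = (z + 3)(z + 1)(z - 1)(z - 2) / [(1)·(-1)·(-3)·(-4)]
       = (z^4 + z^3 - 7z^2 - z + 6) / (-12)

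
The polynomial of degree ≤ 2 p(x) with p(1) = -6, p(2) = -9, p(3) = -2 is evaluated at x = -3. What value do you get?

106

Using Newton's divided-difference form:
p[1,2] = (-9 - (-6)) / (2 - 1) = -3
p[2,3] = (-2 - (-9)) / (3 - 2) = 7
p[1,2,3] = (7 - (-3)) / (3 - 1) = 5
p(-3) = -6 + (-3)·(-4) + 5·(-4)·(-5) = 106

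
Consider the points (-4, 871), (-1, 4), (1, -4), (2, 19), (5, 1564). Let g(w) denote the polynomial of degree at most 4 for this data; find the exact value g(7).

Evaluate each Lagrange basis at w = 7:
L_0(7) = (8)·(6)·(5)·(2)/[(-3)·(-5)·(-6)·(-9)] = 16/27
L_1(7) = (11)·(6)·(5)·(2)/[(3)·(-2)·(-3)·(-6)] = -55/9
L_2(7) = (11)·(8)·(5)·(2)/[(5)·(2)·(-1)·(-4)] = 22
L_3(7) = (11)·(8)·(6)·(2)/[(6)·(3)·(1)·(-3)] = -176/9
L_4(7) = (11)·(8)·(6)·(5)/[(9)·(6)·(4)·(3)] = 110/27
Sum: 871·(16/27) + 4·(-55/9) + (-4)·(22) + 19·(-176/9) + 1564·(110/27) = 6404

6404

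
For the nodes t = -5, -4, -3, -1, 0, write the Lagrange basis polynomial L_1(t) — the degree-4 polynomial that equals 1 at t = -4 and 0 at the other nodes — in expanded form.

L_1(t) = (t + 5)(t + 3)(t + 1)t / [(1)·(-1)·(-3)·(-4)]
       = (t^4 + 9t^3 + 23t^2 + 15t) / (-12)

L_1(t) = -(1/12)t^4 - (3/4)t^3 - (23/12)t^2 - (5/4)t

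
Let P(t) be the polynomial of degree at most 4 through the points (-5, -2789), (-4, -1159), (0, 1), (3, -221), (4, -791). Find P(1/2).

7/8

Evaluate each Lagrange basis at t = 1/2:
L_0(1/2) = (9/2)·(1/2)·(-5/2)·(-7/2)/[(-1)·(-5)·(-8)·(-9)] = 7/128
L_1(1/2) = (11/2)·(1/2)·(-5/2)·(-7/2)/[(1)·(-4)·(-7)·(-8)] = -55/512
L_2(1/2) = (11/2)·(9/2)·(-5/2)·(-7/2)/[(5)·(4)·(-3)·(-4)] = 231/256
L_3(1/2) = (11/2)·(9/2)·(1/2)·(-7/2)/[(8)·(7)·(3)·(-1)] = 33/128
L_4(1/2) = (11/2)·(9/2)·(1/2)·(-5/2)/[(9)·(8)·(4)·(1)] = -55/512
Sum: (-2789)·(7/128) + (-1159)·(-55/512) + 1·(231/256) + (-221)·(33/128) + (-791)·(-55/512) = 7/8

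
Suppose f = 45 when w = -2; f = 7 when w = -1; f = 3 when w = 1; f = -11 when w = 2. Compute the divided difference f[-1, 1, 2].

f[-1,1] = (3 - 7) / (1 - (-1)) = -2
f[1,2] = (-11 - 3) / (2 - 1) = -14
f[-1,1,2] = (-14 - (-2)) / (2 - (-1)) = -4

-4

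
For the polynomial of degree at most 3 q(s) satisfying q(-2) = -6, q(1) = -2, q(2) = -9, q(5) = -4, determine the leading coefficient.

17/28

L_0(s) = (s - 1)(s - 2)(s - 5) / [-84] = -(1/84)s^3 + (2/21)s^2 - (17/84)s + 5/42
L_1(s) = (s + 2)(s - 2)(s - 5) / [12] = (1/12)s^3 - (5/12)s^2 - (1/3)s + 5/3
L_2(s) = (s + 2)(s - 1)(s - 5) / [-12] = -(1/12)s^3 + (1/3)s^2 + (7/12)s - 5/6
L_3(s) = (s + 2)(s - 1)(s - 2) / [84] = (1/84)s^3 - (1/84)s^2 - (1/21)s + 1/21
q(s) = (-6)·L_0 + (-2)·L_1 + (-9)·L_2 + (-4)·L_3
Only the coefficient of s^3 is needed; take it from each L_i and combine:
(-6)·(-1/84) + (-2)·(1/12) + (-9)·(-1/12) + (-4)·(1/84) = 17/28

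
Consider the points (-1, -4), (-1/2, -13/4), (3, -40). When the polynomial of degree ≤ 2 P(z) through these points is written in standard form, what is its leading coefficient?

-3

Build the Lagrange basis polynomials:
L_0(z) = (z + 1/2)(z - 3) / [2] = (1/2)z^2 - (5/4)z - 3/4
L_1(z) = (z + 1)(z - 3) / [-7/4] = -(4/7)z^2 + (8/7)z + 12/7
L_2(z) = (z + 1)(z + 1/2) / [14] = (1/14)z^2 + (3/28)z + 1/28
P(z) = (-4)·L_0 + (-13/4)·L_1 + (-40)·L_2
Only the coefficient of z^2 is needed; take it from each L_i and combine:
(-4)·(1/2) + (-13/4)·(-4/7) + (-40)·(1/14) = -3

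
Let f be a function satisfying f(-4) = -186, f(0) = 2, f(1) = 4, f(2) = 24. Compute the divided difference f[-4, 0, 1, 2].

f[-4,0] = (2 - (-186)) / (0 - (-4)) = 47
f[0,1] = (4 - 2) / (1 - 0) = 2
f[1,2] = (24 - 4) / (2 - 1) = 20
f[-4,0,1] = (2 - 47) / (1 - (-4)) = -9
f[0,1,2] = (20 - 2) / (2 - 0) = 9
f[-4,0,1,2] = (9 - (-9)) / (2 - (-4)) = 3

3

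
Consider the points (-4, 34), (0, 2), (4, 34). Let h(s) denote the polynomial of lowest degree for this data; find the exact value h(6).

74

Using Newton's divided-difference form:
h[-4,0] = (2 - 34) / (0 - (-4)) = -8
h[0,4] = (34 - 2) / (4 - 0) = 8
h[-4,0,4] = (8 - (-8)) / (4 - (-4)) = 2
h(6) = 34 + (-8)·(10) + 2·(10)·(6) = 74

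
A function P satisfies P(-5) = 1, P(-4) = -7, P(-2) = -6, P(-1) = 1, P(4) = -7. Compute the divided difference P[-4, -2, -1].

P[-4,-2] = (-6 - (-7)) / (-2 - (-4)) = 1/2
P[-2,-1] = (1 - (-6)) / (-1 - (-2)) = 7
P[-4,-2,-1] = (7 - 1/2) / (-1 - (-4)) = 13/6

13/6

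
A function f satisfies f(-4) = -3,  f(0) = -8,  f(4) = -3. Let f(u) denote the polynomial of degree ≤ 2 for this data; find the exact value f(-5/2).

Evaluate each Lagrange basis at u = -5/2:
L_0(-5/2) = (-5/2)·(-13/2)/[(-4)·(-8)] = 65/128
L_1(-5/2) = (3/2)·(-13/2)/[(4)·(-4)] = 39/64
L_2(-5/2) = (3/2)·(-5/2)/[(8)·(4)] = -15/128
Sum: (-3)·(65/128) + (-8)·(39/64) + (-3)·(-15/128) = -387/64

-387/64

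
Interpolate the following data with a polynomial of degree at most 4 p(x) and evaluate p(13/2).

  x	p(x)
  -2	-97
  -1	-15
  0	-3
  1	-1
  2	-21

Evaluate each Lagrange basis at x = 13/2:
L_0(13/2) = (15/2)·(13/2)·(11/2)·(9/2)/[(-1)·(-2)·(-3)·(-4)] = 6435/128
L_1(13/2) = (17/2)·(13/2)·(11/2)·(9/2)/[(1)·(-1)·(-2)·(-3)] = -7293/32
L_2(13/2) = (17/2)·(15/2)·(11/2)·(9/2)/[(2)·(1)·(-1)·(-2)] = 25245/64
L_3(13/2) = (17/2)·(15/2)·(13/2)·(9/2)/[(3)·(2)·(1)·(-1)] = -9945/32
L_4(13/2) = (17/2)·(15/2)·(13/2)·(11/2)/[(4)·(3)·(2)·(1)] = 12155/128
Sum: (-97)·(6435/128) + (-15)·(-7293/32) + (-3)·(25245/64) + (-1)·(-9945/32) + (-21)·(12155/128) = -69195/16

-69195/16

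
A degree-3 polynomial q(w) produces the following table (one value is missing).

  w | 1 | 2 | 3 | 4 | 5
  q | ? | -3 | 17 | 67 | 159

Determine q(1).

The 4 known values determine q uniquely (degree ≤ 3).
Evaluate each Lagrange basis at w = 1:
L_0(1) = (-2)·(-3)·(-4)/[(-1)·(-2)·(-3)] = 4
L_1(1) = (-1)·(-3)·(-4)/[(1)·(-1)·(-2)] = -6
L_2(1) = (-1)·(-2)·(-4)/[(2)·(1)·(-1)] = 4
L_3(1) = (-1)·(-2)·(-3)/[(3)·(2)·(1)] = -1
Sum: (-3)·(4) + 17·(-6) + 67·(4) + 159·(-1) = -5

-5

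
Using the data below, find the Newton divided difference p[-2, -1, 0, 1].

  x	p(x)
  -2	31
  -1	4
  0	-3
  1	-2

-2

p[-2,-1] = (4 - 31) / (-1 - (-2)) = -27
p[-1,0] = (-3 - 4) / (0 - (-1)) = -7
p[0,1] = (-2 - (-3)) / (1 - 0) = 1
p[-2,-1,0] = (-7 - (-27)) / (0 - (-2)) = 10
p[-1,0,1] = (1 - (-7)) / (1 - (-1)) = 4
p[-2,-1,0,1] = (4 - 10) / (1 - (-2)) = -2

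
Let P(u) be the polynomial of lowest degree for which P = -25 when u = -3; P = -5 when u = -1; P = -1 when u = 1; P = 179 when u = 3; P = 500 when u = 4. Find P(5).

L_0(5) = (6)·(4)·(2)·(1)/[(-2)·(-4)·(-6)·(-7)] = 1/7
L_1(5) = (8)·(4)·(2)·(1)/[(2)·(-2)·(-4)·(-5)] = -4/5
L_2(5) = (8)·(6)·(2)·(1)/[(4)·(2)·(-2)·(-3)] = 2
L_3(5) = (8)·(6)·(4)·(1)/[(6)·(4)·(2)·(-1)] = -4
L_4(5) = (8)·(6)·(4)·(2)/[(7)·(5)·(3)·(1)] = 128/35
Sum: (-25)·(1/7) + (-5)·(-4/5) + (-1)·(2) + 179·(-4) + 500·(128/35) = 1111

1111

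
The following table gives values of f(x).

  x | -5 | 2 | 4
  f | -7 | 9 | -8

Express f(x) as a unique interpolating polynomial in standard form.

Newton's divided differences:
f[-5,2] = (9 - (-7)) / (2 - (-5)) = 16/7
f[2,4] = (-8 - 9) / (4 - 2) = -17/2
f[-5,2,4] = (-17/2 - 16/7) / (4 - (-5)) = -151/126
f(x) = -7 + (16/7)·(x + 5) + (-151/126)·(x + 5)(x - 2)
Expanding: f(x) = -(151/126)x^2 - (55/42)x + 1034/63

f(x) = -(151/126)x^2 - (55/42)x + 1034/63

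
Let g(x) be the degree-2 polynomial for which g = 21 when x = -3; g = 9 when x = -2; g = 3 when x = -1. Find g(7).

171

Evaluate each Lagrange basis at x = 7:
L_0(7) = (9)·(8)/[(-1)·(-2)] = 36
L_1(7) = (10)·(8)/[(1)·(-1)] = -80
L_2(7) = (10)·(9)/[(2)·(1)] = 45
Sum: 21·(36) + 9·(-80) + 3·(45) = 171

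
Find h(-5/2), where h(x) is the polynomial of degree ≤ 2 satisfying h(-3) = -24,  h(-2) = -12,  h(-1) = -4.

Evaluate each Lagrange basis at x = -5/2:
L_0(-5/2) = (-1/2)·(-3/2)/[(-1)·(-2)] = 3/8
L_1(-5/2) = (1/2)·(-3/2)/[(1)·(-1)] = 3/4
L_2(-5/2) = (1/2)·(-1/2)/[(2)·(1)] = -1/8
Sum: (-24)·(3/8) + (-12)·(3/4) + (-4)·(-1/8) = -35/2

-35/2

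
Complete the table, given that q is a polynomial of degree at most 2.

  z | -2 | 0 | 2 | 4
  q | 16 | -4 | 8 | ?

52

The 3 known values determine q uniquely (degree ≤ 2).
Evaluate each Lagrange basis at z = 4:
L_0(4) = (4)·(2)/[(-2)·(-4)] = 1
L_1(4) = (6)·(2)/[(2)·(-2)] = -3
L_2(4) = (6)·(4)/[(4)·(2)] = 3
Sum: 16·(1) + (-4)·(-3) + 8·(3) = 52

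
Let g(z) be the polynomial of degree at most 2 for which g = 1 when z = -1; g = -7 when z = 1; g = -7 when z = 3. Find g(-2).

L_0(-2) = (-3)·(-5)/[(-2)·(-4)] = 15/8
L_1(-2) = (-1)·(-5)/[(2)·(-2)] = -5/4
L_2(-2) = (-1)·(-3)/[(4)·(2)] = 3/8
Sum: 1·(15/8) + (-7)·(-5/4) + (-7)·(3/8) = 8

8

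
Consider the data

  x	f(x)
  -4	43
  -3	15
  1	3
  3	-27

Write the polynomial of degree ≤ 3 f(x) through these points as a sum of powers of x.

Build the Lagrange basis polynomials:
L_0(x) = (x + 3)(x - 1)(x - 3) / [-35] = -(1/35)x^3 + (1/35)x^2 + (9/35)x - 9/35
L_1(x) = (x + 4)(x - 1)(x - 3) / [24] = (1/24)x^3 - (13/24)x + 1/2
L_2(x) = (x + 4)(x + 3)(x - 3) / [-40] = -(1/40)x^3 - (1/10)x^2 + (9/40)x + 9/10
L_3(x) = (x + 4)(x + 3)(x - 1) / [84] = (1/84)x^3 + (1/14)x^2 + (5/84)x - 1/7
f(x) = 43·L_0 + 15·L_1 + 3·L_2 + (-27)·L_3
  43·L_0(x) = -(43/35)x^3 + (43/35)x^2 + (387/35)x - 387/35
  15·L_1(x) = (5/8)x^3 - (65/8)x + 15/2
  3·L_2(x) = -(3/40)x^3 - (3/10)x^2 + (27/40)x + 27/10
  (-27)·L_3(x) = -(9/28)x^3 - (27/14)x^2 - (45/28)x + 27/7
Adding term by term: -x^3 - x^2 + 2x + 3

f(x) = -x^3 - x^2 + 2x + 3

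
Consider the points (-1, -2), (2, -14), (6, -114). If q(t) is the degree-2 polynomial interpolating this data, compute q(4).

Evaluate each Lagrange basis at t = 4:
L_0(4) = (2)·(-2)/[(-3)·(-7)] = -4/21
L_1(4) = (5)·(-2)/[(3)·(-4)] = 5/6
L_2(4) = (5)·(2)/[(7)·(4)] = 5/14
Sum: (-2)·(-4/21) + (-14)·(5/6) + (-114)·(5/14) = -52

-52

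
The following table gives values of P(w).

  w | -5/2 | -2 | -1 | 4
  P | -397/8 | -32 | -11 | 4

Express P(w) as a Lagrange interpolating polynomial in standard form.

P(w) = w^3 - 4w^2 + 2w - 4

Build the Lagrange basis polynomials:
L_0(w) = (w + 2)(w + 1)(w - 4) / [-39/8] = -(8/39)w^3 + (8/39)w^2 + (80/39)w + 64/39
L_1(w) = (w + 5/2)(w + 1)(w - 4) / [3] = (1/3)w^3 - (1/6)w^2 - (23/6)w - 10/3
L_2(w) = (w + 5/2)(w + 2)(w - 4) / [-15/2] = -(2/15)w^3 - (1/15)w^2 + (26/15)w + 8/3
L_3(w) = (w + 5/2)(w + 2)(w + 1) / [195] = (1/195)w^3 + (11/390)w^2 + (19/390)w + 1/39
P(w) = (-397/8)·L_0 + (-32)·L_1 + (-11)·L_2 + 4·L_3
  (-397/8)·L_0(w) = (397/39)w^3 - (397/39)w^2 - (3970/39)w - 3176/39
  (-32)·L_1(w) = -(32/3)w^3 + (16/3)w^2 + (368/3)w + 320/3
  (-11)·L_2(w) = (22/15)w^3 + (11/15)w^2 - (286/15)w - 88/3
  4·L_3(w) = (4/195)w^3 + (22/195)w^2 + (38/195)w + 4/39
Adding term by term: w^3 - 4w^2 + 2w - 4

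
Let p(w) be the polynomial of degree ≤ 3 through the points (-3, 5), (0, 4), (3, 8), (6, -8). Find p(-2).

L_0(-2) = (-2)·(-5)·(-8)/[(-3)·(-6)·(-9)] = 40/81
L_1(-2) = (1)·(-5)·(-8)/[(3)·(-3)·(-6)] = 20/27
L_2(-2) = (1)·(-2)·(-8)/[(6)·(3)·(-3)] = -8/27
L_3(-2) = (1)·(-2)·(-5)/[(9)·(6)·(3)] = 5/81
Sum: 5·(40/81) + 4·(20/27) + 8·(-8/27) + (-8)·(5/81) = 208/81

208/81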